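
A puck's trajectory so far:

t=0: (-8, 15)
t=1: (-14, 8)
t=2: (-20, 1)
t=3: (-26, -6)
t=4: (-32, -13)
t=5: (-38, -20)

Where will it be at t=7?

The position changes by (-6, -7) every step.
step 6: (-38, -20) + (-6, -7) → (-44, -27)
step 7: (-44, -27) + (-6, -7) → (-50, -34)

(-50, -34)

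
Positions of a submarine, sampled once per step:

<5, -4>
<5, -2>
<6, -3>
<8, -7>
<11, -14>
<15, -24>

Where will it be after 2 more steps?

First differences are <+0, +2>, <+1, -1>, <+2, -4>, <+3, -7>, <+4, -10>; their common second difference is <+1, -3> (constant acceleration).
step 6: <15, -24> + <+5, -13> → <20, -37>
step 7: <20, -37> + <+6, -16> → <26, -53>

<26, -53>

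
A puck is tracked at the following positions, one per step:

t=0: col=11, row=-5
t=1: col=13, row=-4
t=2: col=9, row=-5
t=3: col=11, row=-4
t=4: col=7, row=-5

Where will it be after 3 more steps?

Differencing gives (+2, +1), (-4, -1), (+2, +1), (-4, -1). This is the pattern (+2, +1), (-4, -1) repeated.
step 5: apply (+2, +1) → col=9, row=-4
step 6: apply (-4, -1) → col=5, row=-5
step 7: apply (+2, +1) → col=7, row=-4

col=7, row=-4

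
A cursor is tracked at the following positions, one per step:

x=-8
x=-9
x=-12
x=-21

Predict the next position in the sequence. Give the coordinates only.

x=-48

Consecutive displacements -1, -3, -9 scale by a factor of 3 each step.
step 4: -21 − 27 → x=-48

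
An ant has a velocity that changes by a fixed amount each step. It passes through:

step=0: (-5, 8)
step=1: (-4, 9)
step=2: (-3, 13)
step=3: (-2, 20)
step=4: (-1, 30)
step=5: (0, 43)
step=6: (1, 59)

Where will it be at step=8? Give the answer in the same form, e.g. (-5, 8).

First differences are (+1, +1), (+1, +4), (+1, +7), (+1, +10), (+1, +13), (+1, +16); their common second difference is (+0, +3) (constant acceleration).
step 7: (1, 59) + (+1, +19) → (2, 78)
step 8: (2, 78) + (+1, +22) → (3, 100)

(3, 100)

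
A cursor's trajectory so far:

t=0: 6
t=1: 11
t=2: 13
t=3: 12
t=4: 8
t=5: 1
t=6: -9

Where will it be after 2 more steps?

Successive displacements: +5, +2, -1, -4, -7, -10 — each changes by -3.
step 7: -9 − 13 → -22
step 8: -22 − 16 → -38

-38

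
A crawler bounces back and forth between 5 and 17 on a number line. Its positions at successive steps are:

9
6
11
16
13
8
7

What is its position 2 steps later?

The value reflects between 5 and 17, moving 5 per step.
  step 7: 7 → 12
  step 8: 12 → 17

17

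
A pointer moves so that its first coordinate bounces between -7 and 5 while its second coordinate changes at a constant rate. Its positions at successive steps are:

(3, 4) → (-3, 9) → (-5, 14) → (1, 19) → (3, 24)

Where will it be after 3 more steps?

(1, 39)

The first coordinate reflects between -7 and 5, moving 6 per step.
  step 5: 3 → -3
  step 6: -3 → -5
  step 7: -5 → 1
The second coordinate changes by +5 each step: at step 7 it is 39.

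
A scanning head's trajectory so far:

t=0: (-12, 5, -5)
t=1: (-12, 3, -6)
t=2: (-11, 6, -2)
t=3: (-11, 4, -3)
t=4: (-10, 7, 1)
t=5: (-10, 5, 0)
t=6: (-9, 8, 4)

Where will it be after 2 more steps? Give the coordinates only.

(-8, 9, 7)

The moves between consecutive positions are (+0, -2, -1), (+1, +3, +4), (+0, -2, -1), (+1, +3, +4), (+0, -2, -1), (+1, +3, +4); they repeat the 2-cycle [(+0, -2, -1), (+1, +3, +4)].
step 7: apply (+0, -2, -1) → (-9, 6, 3)
step 8: apply (+1, +3, +4) → (-8, 9, 7)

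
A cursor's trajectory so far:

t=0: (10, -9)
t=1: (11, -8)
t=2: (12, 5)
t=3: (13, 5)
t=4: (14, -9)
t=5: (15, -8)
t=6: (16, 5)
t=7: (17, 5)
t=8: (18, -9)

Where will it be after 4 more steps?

The first coordinate changes by +1 each step, so at step 12 it is 10 + 12·(1) = 22.
The second coordinate repeats the cycle [-9, -8, 5, 5] with period 4; step 12 mod 4 = 0, giving -9.

(22, -9)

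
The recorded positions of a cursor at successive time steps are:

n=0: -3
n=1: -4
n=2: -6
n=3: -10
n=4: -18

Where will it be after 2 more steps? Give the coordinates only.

Step-to-step displacements: -1, -2, -4, -8; each is 2× the previous.
step 5: -18 − 16 → -34
step 6: -34 − 32 → -66

-66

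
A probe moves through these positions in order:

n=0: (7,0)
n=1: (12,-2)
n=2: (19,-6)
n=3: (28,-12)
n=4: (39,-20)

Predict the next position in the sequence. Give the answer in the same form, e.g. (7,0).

First differences are (+5,-2), (+7,-4), (+9,-6), (+11,-8); their common second difference is (+2,-2) (constant acceleration).
step 5: (39,-20) + (+13,-10) → (52,-30)

(52,-30)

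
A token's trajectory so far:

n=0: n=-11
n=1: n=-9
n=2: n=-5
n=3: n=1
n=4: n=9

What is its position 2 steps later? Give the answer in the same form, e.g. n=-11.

n=31

First differences are +2, +4, +6, +8; their common second difference is +2 (constant acceleration).
step 5: 9 + 10 → n=19
step 6: 19 + 12 → n=31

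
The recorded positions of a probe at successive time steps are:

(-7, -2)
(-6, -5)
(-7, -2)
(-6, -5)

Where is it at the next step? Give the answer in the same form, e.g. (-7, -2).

Consecutive displacements (+1, -3), (-1, +3), (+1, -3) scale by a factor of -1 each step.
step 4: (-6, -5) + (-1, +3) → (-7, -2)

(-7, -2)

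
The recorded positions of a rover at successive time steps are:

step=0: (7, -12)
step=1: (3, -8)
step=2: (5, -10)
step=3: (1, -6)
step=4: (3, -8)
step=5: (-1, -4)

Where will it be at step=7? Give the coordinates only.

The moves between consecutive positions are (-4, +4), (+2, -2), (-4, +4), (+2, -2), (-4, +4); they repeat the 2-cycle [(-4, +4), (+2, -2)].
step 6: apply (+2, -2) → (1, -6)
step 7: apply (-4, +4) → (-3, -2)

(-3, -2)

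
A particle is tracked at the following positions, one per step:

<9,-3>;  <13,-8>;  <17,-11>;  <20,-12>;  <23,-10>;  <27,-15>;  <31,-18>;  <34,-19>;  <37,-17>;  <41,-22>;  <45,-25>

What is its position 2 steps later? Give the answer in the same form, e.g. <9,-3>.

<51,-24>

Differencing gives <+4,-5>, <+4,-3>, <+3,-1>, <+3,+2>, <+4,-5>, <+4,-3>, <+3,-1>, <+3,+2>, <+4,-5>, <+4,-3>. This is the pattern <+4,-5>, <+4,-3>, <+3,-1>, <+3,+2> repeated.
step 11: apply <+3,-1> → <48,-26>
step 12: apply <+3,+2> → <51,-24>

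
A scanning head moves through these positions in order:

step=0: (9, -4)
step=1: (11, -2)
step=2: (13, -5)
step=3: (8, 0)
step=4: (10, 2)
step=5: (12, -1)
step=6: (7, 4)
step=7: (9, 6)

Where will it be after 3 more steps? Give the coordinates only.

(8, 10)

The moves between consecutive positions are (+2, +2), (+2, -3), (-5, +5), (+2, +2), (+2, -3), (-5, +5), (+2, +2); they repeat the 3-cycle [(+2, +2), (+2, -3), (-5, +5)].
step 8: apply (+2, -3) → (11, 3)
step 9: apply (-5, +5) → (6, 8)
step 10: apply (+2, +2) → (8, 10)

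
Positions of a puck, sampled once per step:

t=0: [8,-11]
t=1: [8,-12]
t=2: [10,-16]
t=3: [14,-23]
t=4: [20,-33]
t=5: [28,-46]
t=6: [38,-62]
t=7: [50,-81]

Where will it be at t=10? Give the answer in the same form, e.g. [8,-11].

Taking differences between consecutive positions: [+0,-1], [+2,-4], [+4,-7], [+6,-10], [+8,-13], [+10,-16], [+12,-19]. These grow by [+2,-3] each step.
step 8: [50,-81] + [+14,-22] → [64,-103]
step 9: [64,-103] + [+16,-25] → [80,-128]
step 10: [80,-128] + [+18,-28] → [98,-156]

[98,-156]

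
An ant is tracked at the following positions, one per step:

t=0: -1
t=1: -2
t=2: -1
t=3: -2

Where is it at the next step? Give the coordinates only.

Step-to-step displacements: -1, +1, -1; each is -1× the previous.
step 4: -2 + 1 → -1

-1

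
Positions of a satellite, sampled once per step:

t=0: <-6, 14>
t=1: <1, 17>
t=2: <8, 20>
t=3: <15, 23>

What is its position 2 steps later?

The position changes by <+7, +3> every step.
step 4: <15, 23> + <+7, +3> → <22, 26>
step 5: <22, 26> + <+7, +3> → <29, 29>

<29, 29>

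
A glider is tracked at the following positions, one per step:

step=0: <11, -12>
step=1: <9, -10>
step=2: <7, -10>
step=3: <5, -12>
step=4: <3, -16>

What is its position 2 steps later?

Successive displacements: <-2, +2>, <-2, +0>, <-2, -2>, <-2, -4> — each changes by <+0, -2>.
step 5: <3, -16> + <-2, -6> → <1, -22>
step 6: <1, -22> + <-2, -8> → <-1, -30>

<-1, -30>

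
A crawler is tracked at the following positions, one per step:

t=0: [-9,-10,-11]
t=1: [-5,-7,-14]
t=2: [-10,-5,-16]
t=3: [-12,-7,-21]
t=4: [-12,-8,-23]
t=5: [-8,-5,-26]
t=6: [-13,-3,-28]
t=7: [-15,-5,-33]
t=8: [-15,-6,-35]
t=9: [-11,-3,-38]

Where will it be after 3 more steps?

Differencing gives [+4,+3,-3], [-5,+2,-2], [-2,-2,-5], [+0,-1,-2], [+4,+3,-3], [-5,+2,-2], [-2,-2,-5], [+0,-1,-2], [+4,+3,-3]. This is the pattern [+4,+3,-3], [-5,+2,-2], [-2,-2,-5], [+0,-1,-2] repeated.
step 10: apply [-5,+2,-2] → [-16,-1,-40]
step 11: apply [-2,-2,-5] → [-18,-3,-45]
step 12: apply [+0,-1,-2] → [-18,-4,-47]

[-18,-4,-47]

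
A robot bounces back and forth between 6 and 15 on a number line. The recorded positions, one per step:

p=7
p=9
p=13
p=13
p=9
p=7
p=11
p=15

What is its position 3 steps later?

The value reflects between 6 and 15, moving 4 per step.
  step 8: 15 → 11
  step 9: 11 → 7
  step 10: 7 → 9

p=9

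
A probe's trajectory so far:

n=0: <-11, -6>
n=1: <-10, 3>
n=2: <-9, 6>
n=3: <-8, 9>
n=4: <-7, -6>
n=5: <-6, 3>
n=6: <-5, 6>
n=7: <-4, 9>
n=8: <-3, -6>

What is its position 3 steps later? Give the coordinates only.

<0, 9>

First: linear, +1 per step → 0 at step 11.
Second: cycles through -6, 3, 6, 9 every 4 steps. Step 11 lands at position 3 of the cycle → 9.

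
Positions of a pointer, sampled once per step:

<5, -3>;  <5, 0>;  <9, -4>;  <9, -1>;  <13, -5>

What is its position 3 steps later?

<17, -3>

Step-to-step displacements: <+0, +3>, <+4, -4>, <+0, +3>, <+4, -4> — a repeating cycle of length 2.
step 5: apply <+0, +3> → <13, -2>
step 6: apply <+4, -4> → <17, -6>
step 7: apply <+0, +3> → <17, -3>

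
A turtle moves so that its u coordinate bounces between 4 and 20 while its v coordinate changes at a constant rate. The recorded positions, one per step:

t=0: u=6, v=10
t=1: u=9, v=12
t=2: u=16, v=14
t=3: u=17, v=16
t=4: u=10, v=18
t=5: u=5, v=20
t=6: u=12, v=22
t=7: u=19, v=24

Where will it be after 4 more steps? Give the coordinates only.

u=15, v=32

The u coordinate travels 7 per step and bounces off the walls at 4 and 20.
  step 8: 19 → 14
  step 9: 14 → 7
  step 10: 7 → 8
  step 11: 8 → 15
The v coordinate changes by +2 each step: at step 11 it is 32.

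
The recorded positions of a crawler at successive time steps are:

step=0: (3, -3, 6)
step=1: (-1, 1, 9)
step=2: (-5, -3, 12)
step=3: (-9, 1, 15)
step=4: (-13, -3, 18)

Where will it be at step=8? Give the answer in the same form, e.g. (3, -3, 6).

The first coordinate changes by -4 each step, so at step 8 it is 3 + 8·(-4) = -29.
The second coordinate repeats the cycle [-3, 1] with period 2; step 8 mod 2 = 0, giving -3.
The third coordinate changes by +3 each step, so at step 8 it is 6 + 8·(3) = 30.

(-29, -3, 30)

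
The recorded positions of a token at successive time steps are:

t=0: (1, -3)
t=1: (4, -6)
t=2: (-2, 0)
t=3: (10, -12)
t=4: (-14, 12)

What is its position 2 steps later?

(-62, 60)

The jumps are (+3, -3), (-6, +6), (+12, -12), (-24, +24) — a geometric progression with ratio -2.
step 5: (-14, 12) + (+48, -48) → (34, -36)
step 6: (34, -36) + (-96, +96) → (-62, 60)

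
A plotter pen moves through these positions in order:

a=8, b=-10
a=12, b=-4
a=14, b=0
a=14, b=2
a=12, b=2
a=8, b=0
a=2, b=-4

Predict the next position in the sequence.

a=-6, b=-10

Successive displacements: (+4,+6), (+2,+4), (+0,+2), (-2,+0), (-4,-2), (-6,-4) — each changes by (-2,-2).
step 7: a=2, b=-4 + (-8,-6) → a=-6, b=-10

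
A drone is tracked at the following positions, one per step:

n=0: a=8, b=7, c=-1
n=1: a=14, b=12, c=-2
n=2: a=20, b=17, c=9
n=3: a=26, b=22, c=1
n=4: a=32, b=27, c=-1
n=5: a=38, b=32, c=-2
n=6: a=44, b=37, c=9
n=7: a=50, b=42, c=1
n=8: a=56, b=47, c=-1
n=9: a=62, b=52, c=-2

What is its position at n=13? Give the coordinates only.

A: linear, +6 per step → 86 at step 13.
B: linear, +5 per step → 72 at step 13.
C: cycles through -1, -2, 9, 1 every 4 steps. Step 13 lands at position 1 of the cycle → -2.

a=86, b=72, c=-2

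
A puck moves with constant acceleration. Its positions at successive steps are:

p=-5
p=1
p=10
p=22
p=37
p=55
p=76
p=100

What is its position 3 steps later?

Taking differences between consecutive positions: +6, +9, +12, +15, +18, +21, +24. These grow by +3 each step.
step 8: 100 + 27 → p=127
step 9: 127 + 30 → p=157
step 10: 157 + 33 → p=190

p=190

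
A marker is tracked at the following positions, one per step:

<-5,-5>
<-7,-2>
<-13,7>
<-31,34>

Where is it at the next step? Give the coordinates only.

<-85,115>

Step-to-step displacements: <-2,+3>, <-6,+9>, <-18,+27>; each is 3× the previous.
step 4: <-31,34> + <-54,+81> → <-85,115>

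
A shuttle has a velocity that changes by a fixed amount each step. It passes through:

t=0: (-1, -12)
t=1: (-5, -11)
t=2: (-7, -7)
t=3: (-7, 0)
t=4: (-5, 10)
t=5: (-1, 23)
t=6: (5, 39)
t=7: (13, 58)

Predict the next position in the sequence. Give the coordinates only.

(23, 80)

Successive displacements: (-4, +1), (-2, +4), (+0, +7), (+2, +10), (+4, +13), (+6, +16), (+8, +19) — each changes by (+2, +3).
step 8: (13, 58) + (+10, +22) → (23, 80)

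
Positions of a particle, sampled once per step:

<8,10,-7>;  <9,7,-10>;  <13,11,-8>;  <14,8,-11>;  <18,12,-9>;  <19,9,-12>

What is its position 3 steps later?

<28,14,-11>

Step-to-step displacements: <+1,-3,-3>, <+4,+4,+2>, <+1,-3,-3>, <+4,+4,+2>, <+1,-3,-3> — a repeating cycle of length 2.
step 6: apply <+4,+4,+2> → <23,13,-10>
step 7: apply <+1,-3,-3> → <24,10,-13>
step 8: apply <+4,+4,+2> → <28,14,-11>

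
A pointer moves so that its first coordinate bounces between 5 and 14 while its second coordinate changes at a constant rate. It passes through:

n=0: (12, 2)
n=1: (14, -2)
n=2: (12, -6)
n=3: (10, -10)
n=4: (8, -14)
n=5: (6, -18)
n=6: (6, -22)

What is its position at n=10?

(14, -38)

The first coordinate reflects between 5 and 14, moving 2 per step.
  step 7: 6 → 8
  step 8: 8 → 10
  step 9: 10 → 12
  step 10: 12 → 14
The second coordinate changes by -4 each step: at step 10 it is -38.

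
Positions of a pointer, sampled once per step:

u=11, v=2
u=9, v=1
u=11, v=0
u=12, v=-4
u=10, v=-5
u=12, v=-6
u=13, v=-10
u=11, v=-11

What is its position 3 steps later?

The moves between consecutive positions are (-2, -1), (+2, -1), (+1, -4), (-2, -1), (+2, -1), (+1, -4), (-2, -1); they repeat the 3-cycle [(-2, -1), (+2, -1), (+1, -4)].
step 8: apply (+2, -1) → u=13, v=-12
step 9: apply (+1, -4) → u=14, v=-16
step 10: apply (-2, -1) → u=12, v=-17

u=12, v=-17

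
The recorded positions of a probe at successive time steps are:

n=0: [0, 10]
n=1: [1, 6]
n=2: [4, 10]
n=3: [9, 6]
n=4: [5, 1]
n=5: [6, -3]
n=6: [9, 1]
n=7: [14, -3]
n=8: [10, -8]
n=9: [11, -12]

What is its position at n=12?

The moves between consecutive positions are [+1, -4], [+3, +4], [+5, -4], [-4, -5], [+1, -4], [+3, +4], [+5, -4], [-4, -5], [+1, -4]; they repeat the 4-cycle [[+1, -4], [+3, +4], [+5, -4], [-4, -5]].
step 10: apply [+3, +4] → [14, -8]
step 11: apply [+5, -4] → [19, -12]
step 12: apply [-4, -5] → [15, -17]

[15, -17]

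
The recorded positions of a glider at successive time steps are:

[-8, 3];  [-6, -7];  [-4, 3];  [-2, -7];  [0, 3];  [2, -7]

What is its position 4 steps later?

[10, -7]

First: linear, +2 per step → 10 at step 9.
Second: cycles through 3, -7 every 2 steps. Step 9 lands at position 1 of the cycle → -7.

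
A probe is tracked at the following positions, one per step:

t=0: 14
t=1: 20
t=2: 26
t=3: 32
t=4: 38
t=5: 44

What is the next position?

The position changes by +6 every step.
step 6: 44 + 6 → 50

50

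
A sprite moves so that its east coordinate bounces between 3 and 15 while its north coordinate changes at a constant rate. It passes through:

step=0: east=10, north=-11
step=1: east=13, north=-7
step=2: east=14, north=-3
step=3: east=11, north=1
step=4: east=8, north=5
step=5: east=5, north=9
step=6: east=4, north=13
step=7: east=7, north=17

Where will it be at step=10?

The east coordinate reflects between 3 and 15, moving 3 per step.
  step 8: 7 → 10
  step 9: 10 → 13
  step 10: 13 → 14
The north coordinate changes by +4 each step: at step 10 it is 29.

east=14, north=29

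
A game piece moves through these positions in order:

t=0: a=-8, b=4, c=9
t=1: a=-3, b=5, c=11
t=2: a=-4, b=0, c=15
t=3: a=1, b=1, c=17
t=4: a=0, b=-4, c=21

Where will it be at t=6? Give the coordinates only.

The moves between consecutive positions are (+5,+1,+2), (-1,-5,+4), (+5,+1,+2), (-1,-5,+4); they repeat the 2-cycle [(+5,+1,+2), (-1,-5,+4)].
step 5: apply (+5,+1,+2) → a=5, b=-3, c=23
step 6: apply (-1,-5,+4) → a=4, b=-8, c=27

a=4, b=-8, c=27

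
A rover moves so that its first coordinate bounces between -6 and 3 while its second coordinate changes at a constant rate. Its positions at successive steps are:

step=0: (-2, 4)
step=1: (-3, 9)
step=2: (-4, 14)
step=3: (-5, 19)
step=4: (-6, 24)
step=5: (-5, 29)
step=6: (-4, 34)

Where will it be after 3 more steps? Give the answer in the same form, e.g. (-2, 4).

(-1, 49)

The first coordinate travels 1 per step and bounces off the walls at -6 and 3.
  step 7: -4 → -3
  step 8: -3 → -2
  step 9: -2 → -1
The second coordinate changes by +5 each step: at step 9 it is 49.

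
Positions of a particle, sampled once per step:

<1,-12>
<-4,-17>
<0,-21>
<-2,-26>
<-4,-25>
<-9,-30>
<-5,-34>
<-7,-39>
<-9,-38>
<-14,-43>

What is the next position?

The moves between consecutive positions are <-5,-5>, <+4,-4>, <-2,-5>, <-2,+1>, <-5,-5>, <+4,-4>, <-2,-5>, <-2,+1>, <-5,-5>; they repeat the 4-cycle [<-5,-5>, <+4,-4>, <-2,-5>, <-2,+1>].
step 10: apply <+4,-4> → <-10,-47>

<-10,-47>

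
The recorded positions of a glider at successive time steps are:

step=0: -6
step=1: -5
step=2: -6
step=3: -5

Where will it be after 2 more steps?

-5

The jumps are +1, -1, +1 — a geometric progression with ratio -1.
step 4: -5 − 1 → -6
step 5: -6 + 1 → -5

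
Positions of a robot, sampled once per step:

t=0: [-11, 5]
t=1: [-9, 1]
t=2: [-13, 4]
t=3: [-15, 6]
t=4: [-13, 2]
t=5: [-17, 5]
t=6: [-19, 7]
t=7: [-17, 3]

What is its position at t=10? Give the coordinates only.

Differencing gives [+2, -4], [-4, +3], [-2, +2], [+2, -4], [-4, +3], [-2, +2], [+2, -4]. This is the pattern [+2, -4], [-4, +3], [-2, +2] repeated.
step 8: apply [-4, +3] → [-21, 6]
step 9: apply [-2, +2] → [-23, 8]
step 10: apply [+2, -4] → [-21, 4]

[-21, 4]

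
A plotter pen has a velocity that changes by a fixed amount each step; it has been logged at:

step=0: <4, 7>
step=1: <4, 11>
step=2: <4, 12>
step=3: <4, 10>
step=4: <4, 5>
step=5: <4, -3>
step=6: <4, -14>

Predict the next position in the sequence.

<4, -28>

Taking differences between consecutive positions: <+0, +4>, <+0, +1>, <+0, -2>, <+0, -5>, <+0, -8>, <+0, -11>. These grow by <+0, -3> each step.
step 7: <4, -14> + <+0, -14> → <4, -28>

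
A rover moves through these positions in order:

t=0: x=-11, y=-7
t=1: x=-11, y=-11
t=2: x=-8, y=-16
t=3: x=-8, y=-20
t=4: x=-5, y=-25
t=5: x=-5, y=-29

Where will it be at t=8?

x=1, y=-43

Differencing gives (+0, -4), (+3, -5), (+0, -4), (+3, -5), (+0, -4). This is the pattern (+0, -4), (+3, -5) repeated.
step 6: apply (+3, -5) → x=-2, y=-34
step 7: apply (+0, -4) → x=-2, y=-38
step 8: apply (+3, -5) → x=1, y=-43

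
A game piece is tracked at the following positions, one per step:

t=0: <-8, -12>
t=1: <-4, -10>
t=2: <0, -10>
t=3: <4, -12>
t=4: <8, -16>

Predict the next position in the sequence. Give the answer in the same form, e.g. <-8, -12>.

<12, -22>

First differences are <+4, +2>, <+4, +0>, <+4, -2>, <+4, -4>; their common second difference is <+0, -2> (constant acceleration).
step 5: <8, -16> + <+4, -6> → <12, -22>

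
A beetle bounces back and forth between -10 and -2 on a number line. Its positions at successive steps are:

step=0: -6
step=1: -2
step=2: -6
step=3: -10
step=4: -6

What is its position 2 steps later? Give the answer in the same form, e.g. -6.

-6

The value reflects between -10 and -2, moving 4 per step.
  step 5: -6 → -2
  step 6: -2 → -6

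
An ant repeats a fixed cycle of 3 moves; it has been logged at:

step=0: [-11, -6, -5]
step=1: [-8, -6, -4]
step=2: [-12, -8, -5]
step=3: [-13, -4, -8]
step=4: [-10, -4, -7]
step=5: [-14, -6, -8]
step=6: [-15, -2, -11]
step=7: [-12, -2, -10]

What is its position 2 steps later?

[-17, 0, -14]

Differencing gives [+3, +0, +1], [-4, -2, -1], [-1, +4, -3], [+3, +0, +1], [-4, -2, -1], [-1, +4, -3], [+3, +0, +1]. This is the pattern [+3, +0, +1], [-4, -2, -1], [-1, +4, -3] repeated.
step 8: apply [-4, -2, -1] → [-16, -4, -11]
step 9: apply [-1, +4, -3] → [-17, 0, -14]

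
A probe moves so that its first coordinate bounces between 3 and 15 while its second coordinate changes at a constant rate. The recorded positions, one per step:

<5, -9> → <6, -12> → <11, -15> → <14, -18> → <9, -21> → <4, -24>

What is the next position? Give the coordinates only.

The first coordinate travels 5 per step and bounces off the walls at 3 and 15.
  step 6: 4 → 7
The second coordinate changes by -3 each step: at step 6 it is -27.

<7, -27>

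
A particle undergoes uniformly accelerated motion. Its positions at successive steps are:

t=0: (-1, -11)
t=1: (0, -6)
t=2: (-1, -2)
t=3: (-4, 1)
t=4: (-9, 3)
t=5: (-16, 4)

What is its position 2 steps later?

First differences are (+1, +5), (-1, +4), (-3, +3), (-5, +2), (-7, +1); their common second difference is (-2, -1) (constant acceleration).
step 6: (-16, 4) + (-9, +0) → (-25, 4)
step 7: (-25, 4) + (-11, -1) → (-36, 3)

(-36, 3)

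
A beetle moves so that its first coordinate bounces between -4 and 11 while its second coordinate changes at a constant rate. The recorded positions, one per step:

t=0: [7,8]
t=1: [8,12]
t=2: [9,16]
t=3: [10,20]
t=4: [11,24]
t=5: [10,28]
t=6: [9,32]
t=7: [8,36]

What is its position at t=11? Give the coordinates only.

[4,52]

The first coordinate reflects between -4 and 11, moving 1 per step.
  step 8: 8 → 7
  step 9: 7 → 6
  step 10: 6 → 5
  step 11: 5 → 4
The second coordinate changes by +4 each step: at step 11 it is 52.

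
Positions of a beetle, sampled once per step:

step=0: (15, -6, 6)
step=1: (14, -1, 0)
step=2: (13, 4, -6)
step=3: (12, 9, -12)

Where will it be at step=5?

The position changes by (-1, +5, -6) every step.
step 4: (12, 9, -12) + (-1, +5, -6) → (11, 14, -18)
step 5: (11, 14, -18) + (-1, +5, -6) → (10, 19, -24)

(10, 19, -24)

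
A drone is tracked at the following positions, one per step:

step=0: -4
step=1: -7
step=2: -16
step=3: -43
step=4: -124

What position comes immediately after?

-367

Step-to-step displacements: -3, -9, -27, -81; each is 3× the previous.
step 5: -124 − 243 → -367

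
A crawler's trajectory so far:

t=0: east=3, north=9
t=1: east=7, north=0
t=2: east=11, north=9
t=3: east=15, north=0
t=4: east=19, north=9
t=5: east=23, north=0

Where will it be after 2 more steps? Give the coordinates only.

The east coordinate changes by +4 each step, so at step 7 it is 3 + 7·(4) = 31.
The north coordinate repeats the cycle [9, 0] with period 2; step 7 mod 2 = 1, giving 0.

east=31, north=0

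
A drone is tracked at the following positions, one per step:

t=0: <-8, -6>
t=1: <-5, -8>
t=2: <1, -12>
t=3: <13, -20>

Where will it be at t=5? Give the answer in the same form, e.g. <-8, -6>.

<85, -68>

Step-to-step displacements: <+3, -2>, <+6, -4>, <+12, -8>; each is 2× the previous.
step 4: <13, -20> + <+24, -16> → <37, -36>
step 5: <37, -36> + <+48, -32> → <85, -68>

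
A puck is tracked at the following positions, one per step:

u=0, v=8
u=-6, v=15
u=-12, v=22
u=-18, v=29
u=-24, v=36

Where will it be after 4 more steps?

u=-48, v=64

The position changes by (-6, +7) every step.
step 5: u=-24, v=36 + (-6, +7) → u=-30, v=43
step 6: u=-30, v=43 + (-6, +7) → u=-36, v=50
step 7: u=-36, v=50 + (-6, +7) → u=-42, v=57
step 8: u=-42, v=57 + (-6, +7) → u=-48, v=64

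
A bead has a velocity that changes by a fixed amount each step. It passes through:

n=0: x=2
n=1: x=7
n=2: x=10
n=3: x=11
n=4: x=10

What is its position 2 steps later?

x=2

Taking differences between consecutive positions: +5, +3, +1, -1. These grow by -2 each step.
step 5: 10 − 3 → x=7
step 6: 7 − 5 → x=2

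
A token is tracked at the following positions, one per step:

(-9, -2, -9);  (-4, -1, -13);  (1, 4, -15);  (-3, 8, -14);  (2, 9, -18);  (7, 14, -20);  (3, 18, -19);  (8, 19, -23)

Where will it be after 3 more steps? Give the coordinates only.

(14, 29, -28)

The moves between consecutive positions are (+5, +1, -4), (+5, +5, -2), (-4, +4, +1), (+5, +1, -4), (+5, +5, -2), (-4, +4, +1), (+5, +1, -4); they repeat the 3-cycle [(+5, +1, -4), (+5, +5, -2), (-4, +4, +1)].
step 8: apply (+5, +5, -2) → (13, 24, -25)
step 9: apply (-4, +4, +1) → (9, 28, -24)
step 10: apply (+5, +1, -4) → (14, 29, -28)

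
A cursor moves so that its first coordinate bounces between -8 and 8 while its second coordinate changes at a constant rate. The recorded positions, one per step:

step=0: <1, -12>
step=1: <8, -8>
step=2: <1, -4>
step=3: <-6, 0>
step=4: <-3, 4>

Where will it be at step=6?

The first coordinate reflects between -8 and 8, moving 7 per step.
  step 5: -3 → 4
  step 6: 4 → 5
The second coordinate changes by +4 each step: at step 6 it is 12.

<5, 12>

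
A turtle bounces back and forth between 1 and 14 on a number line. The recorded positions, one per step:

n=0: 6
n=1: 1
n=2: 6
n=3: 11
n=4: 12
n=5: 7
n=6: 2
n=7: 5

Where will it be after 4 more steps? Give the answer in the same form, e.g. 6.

The value reflects between 1 and 14, moving 5 per step.
  step 8: 5 → 10
  step 9: 10 → 13
  step 10: 13 → 8
  step 11: 8 → 3

3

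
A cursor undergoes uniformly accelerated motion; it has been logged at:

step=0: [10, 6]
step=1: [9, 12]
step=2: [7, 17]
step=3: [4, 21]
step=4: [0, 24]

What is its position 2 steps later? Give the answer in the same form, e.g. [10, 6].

[-11, 27]

First differences are [-1, +6], [-2, +5], [-3, +4], [-4, +3]; their common second difference is [-1, -1] (constant acceleration).
step 5: [0, 24] + [-5, +2] → [-5, 26]
step 6: [-5, 26] + [-6, +1] → [-11, 27]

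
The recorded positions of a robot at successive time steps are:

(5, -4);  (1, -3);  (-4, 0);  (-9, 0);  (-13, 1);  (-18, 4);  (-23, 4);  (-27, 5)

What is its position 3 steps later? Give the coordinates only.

(-41, 9)

Step-to-step displacements: (-4, +1), (-5, +3), (-5, +0), (-4, +1), (-5, +3), (-5, +0), (-4, +1) — a repeating cycle of length 3.
step 8: apply (-5, +3) → (-32, 8)
step 9: apply (-5, +0) → (-37, 8)
step 10: apply (-4, +1) → (-41, 9)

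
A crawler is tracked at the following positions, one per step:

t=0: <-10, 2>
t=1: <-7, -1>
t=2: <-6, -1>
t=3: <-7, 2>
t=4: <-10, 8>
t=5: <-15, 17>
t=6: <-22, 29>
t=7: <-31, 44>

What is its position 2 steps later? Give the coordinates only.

Taking differences between consecutive positions: <+3, -3>, <+1, +0>, <-1, +3>, <-3, +6>, <-5, +9>, <-7, +12>, <-9, +15>. These grow by <-2, +3> each step.
step 8: <-31, 44> + <-11, +18> → <-42, 62>
step 9: <-42, 62> + <-13, +21> → <-55, 83>

<-55, 83>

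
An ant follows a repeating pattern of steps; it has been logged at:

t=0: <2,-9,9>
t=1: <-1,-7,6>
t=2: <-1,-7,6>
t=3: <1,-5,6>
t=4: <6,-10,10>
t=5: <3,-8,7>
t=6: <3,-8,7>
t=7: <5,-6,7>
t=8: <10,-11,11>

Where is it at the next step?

Differencing gives <-3,+2,-3>, <+0,+0,+0>, <+2,+2,+0>, <+5,-5,+4>, <-3,+2,-3>, <+0,+0,+0>, <+2,+2,+0>, <+5,-5,+4>. This is the pattern <-3,+2,-3>, <+0,+0,+0>, <+2,+2,+0>, <+5,-5,+4> repeated.
step 9: apply <-3,+2,-3> → <7,-9,8>

<7,-9,8>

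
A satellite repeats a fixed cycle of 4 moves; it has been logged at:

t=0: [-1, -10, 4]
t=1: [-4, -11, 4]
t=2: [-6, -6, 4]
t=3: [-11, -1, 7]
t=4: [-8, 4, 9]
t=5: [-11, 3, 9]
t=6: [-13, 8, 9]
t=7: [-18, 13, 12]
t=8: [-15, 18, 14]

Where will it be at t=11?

[-25, 27, 17]

Step-to-step displacements: [-3, -1, +0], [-2, +5, +0], [-5, +5, +3], [+3, +5, +2], [-3, -1, +0], [-2, +5, +0], [-5, +5, +3], [+3, +5, +2] — a repeating cycle of length 4.
step 9: apply [-3, -1, +0] → [-18, 17, 14]
step 10: apply [-2, +5, +0] → [-20, 22, 14]
step 11: apply [-5, +5, +3] → [-25, 27, 17]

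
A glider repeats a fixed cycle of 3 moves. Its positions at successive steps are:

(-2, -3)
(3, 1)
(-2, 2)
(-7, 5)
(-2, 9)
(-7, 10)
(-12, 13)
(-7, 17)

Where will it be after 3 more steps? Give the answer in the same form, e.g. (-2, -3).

The moves between consecutive positions are (+5, +4), (-5, +1), (-5, +3), (+5, +4), (-5, +1), (-5, +3), (+5, +4); they repeat the 3-cycle [(+5, +4), (-5, +1), (-5, +3)].
step 8: apply (-5, +1) → (-12, 18)
step 9: apply (-5, +3) → (-17, 21)
step 10: apply (+5, +4) → (-12, 25)

(-12, 25)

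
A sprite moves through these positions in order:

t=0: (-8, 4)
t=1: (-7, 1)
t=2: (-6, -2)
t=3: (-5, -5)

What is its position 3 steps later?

(-2, -14)

Each step adds (+1, -3) to the position.
step 4: (-5, -5) + (+1, -3) → (-4, -8)
step 5: (-4, -8) + (+1, -3) → (-3, -11)
step 6: (-3, -11) + (+1, -3) → (-2, -14)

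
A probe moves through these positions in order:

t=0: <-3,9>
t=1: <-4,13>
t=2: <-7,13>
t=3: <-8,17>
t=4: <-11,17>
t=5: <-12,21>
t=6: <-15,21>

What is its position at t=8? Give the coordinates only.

The moves between consecutive positions are <-1,+4>, <-3,+0>, <-1,+4>, <-3,+0>, <-1,+4>, <-3,+0>; they repeat the 2-cycle [<-1,+4>, <-3,+0>].
step 7: apply <-1,+4> → <-16,25>
step 8: apply <-3,+0> → <-19,25>

<-19,25>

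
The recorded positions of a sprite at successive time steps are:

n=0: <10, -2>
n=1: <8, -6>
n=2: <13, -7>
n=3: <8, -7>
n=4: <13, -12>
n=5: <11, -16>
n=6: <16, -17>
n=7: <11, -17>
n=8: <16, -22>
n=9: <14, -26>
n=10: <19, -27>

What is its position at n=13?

<17, -36>

Step-to-step displacements: <-2, -4>, <+5, -1>, <-5, +0>, <+5, -5>, <-2, -4>, <+5, -1>, <-5, +0>, <+5, -5>, <-2, -4>, <+5, -1> — a repeating cycle of length 4.
step 11: apply <-5, +0> → <14, -27>
step 12: apply <+5, -5> → <19, -32>
step 13: apply <-2, -4> → <17, -36>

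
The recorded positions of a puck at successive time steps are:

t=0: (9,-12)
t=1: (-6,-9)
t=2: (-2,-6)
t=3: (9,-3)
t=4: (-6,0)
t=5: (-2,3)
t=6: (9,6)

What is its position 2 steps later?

(-2,12)

The first coordinate repeats the cycle [9, -6, -2] with period 3; step 8 mod 3 = 2, giving -2.
The second coordinate changes by +3 each step, so at step 8 it is -12 + 8·(3) = 12.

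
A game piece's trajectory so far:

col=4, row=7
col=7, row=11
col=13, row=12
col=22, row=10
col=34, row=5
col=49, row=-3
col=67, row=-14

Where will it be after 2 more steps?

col=112, row=-45

Successive displacements: (+3, +4), (+6, +1), (+9, -2), (+12, -5), (+15, -8), (+18, -11) — each changes by (+3, -3).
step 7: col=67, row=-14 + (+21, -14) → col=88, row=-28
step 8: col=88, row=-28 + (+24, -17) → col=112, row=-45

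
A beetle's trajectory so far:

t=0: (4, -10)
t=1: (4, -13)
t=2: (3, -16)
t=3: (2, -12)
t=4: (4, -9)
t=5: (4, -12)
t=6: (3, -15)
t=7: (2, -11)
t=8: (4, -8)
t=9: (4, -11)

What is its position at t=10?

(3, -14)

The moves between consecutive positions are (+0, -3), (-1, -3), (-1, +4), (+2, +3), (+0, -3), (-1, -3), (-1, +4), (+2, +3), (+0, -3); they repeat the 4-cycle [(+0, -3), (-1, -3), (-1, +4), (+2, +3)].
step 10: apply (-1, -3) → (3, -14)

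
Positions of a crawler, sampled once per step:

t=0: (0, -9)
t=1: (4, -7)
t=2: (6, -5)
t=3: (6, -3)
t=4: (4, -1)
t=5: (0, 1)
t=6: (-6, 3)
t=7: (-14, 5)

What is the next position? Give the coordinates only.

First differences are (+4, +2), (+2, +2), (+0, +2), (-2, +2), (-4, +2), (-6, +2), (-8, +2); their common second difference is (-2, +0) (constant acceleration).
step 8: (-14, 5) + (-10, +2) → (-24, 7)

(-24, 7)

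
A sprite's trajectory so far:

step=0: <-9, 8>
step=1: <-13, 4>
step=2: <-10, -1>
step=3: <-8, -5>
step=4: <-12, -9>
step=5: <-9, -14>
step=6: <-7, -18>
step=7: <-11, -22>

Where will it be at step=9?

The moves between consecutive positions are <-4, -4>, <+3, -5>, <+2, -4>, <-4, -4>, <+3, -5>, <+2, -4>, <-4, -4>; they repeat the 3-cycle [<-4, -4>, <+3, -5>, <+2, -4>].
step 8: apply <+3, -5> → <-8, -27>
step 9: apply <+2, -4> → <-6, -31>

<-6, -31>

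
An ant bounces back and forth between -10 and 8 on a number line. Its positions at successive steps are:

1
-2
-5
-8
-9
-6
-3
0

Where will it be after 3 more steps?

7

The value travels 3 per step and bounces off the walls at -10 and 8.
  step 8: 0 → 3
  step 9: 3 → 6
  step 10: 6 → 7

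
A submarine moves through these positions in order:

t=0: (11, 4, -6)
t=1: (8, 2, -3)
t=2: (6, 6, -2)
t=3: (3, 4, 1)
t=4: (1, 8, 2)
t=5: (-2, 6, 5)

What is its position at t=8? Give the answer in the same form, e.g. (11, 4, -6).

Differencing gives (-3, -2, +3), (-2, +4, +1), (-3, -2, +3), (-2, +4, +1), (-3, -2, +3). This is the pattern (-3, -2, +3), (-2, +4, +1) repeated.
step 6: apply (-2, +4, +1) → (-4, 10, 6)
step 7: apply (-3, -2, +3) → (-7, 8, 9)
step 8: apply (-2, +4, +1) → (-9, 12, 10)

(-9, 12, 10)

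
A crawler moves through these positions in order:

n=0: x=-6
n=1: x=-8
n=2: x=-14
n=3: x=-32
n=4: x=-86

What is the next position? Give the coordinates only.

Consecutive displacements -2, -6, -18, -54 scale by a factor of 3 each step.
step 5: -86 − 162 → x=-248

x=-248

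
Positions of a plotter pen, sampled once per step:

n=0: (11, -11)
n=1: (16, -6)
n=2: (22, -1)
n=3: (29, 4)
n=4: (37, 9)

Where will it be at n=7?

First differences are (+5, +5), (+6, +5), (+7, +5), (+8, +5); their common second difference is (+1, +0) (constant acceleration).
step 5: (37, 9) + (+9, +5) → (46, 14)
step 6: (46, 14) + (+10, +5) → (56, 19)
step 7: (56, 19) + (+11, +5) → (67, 24)

(67, 24)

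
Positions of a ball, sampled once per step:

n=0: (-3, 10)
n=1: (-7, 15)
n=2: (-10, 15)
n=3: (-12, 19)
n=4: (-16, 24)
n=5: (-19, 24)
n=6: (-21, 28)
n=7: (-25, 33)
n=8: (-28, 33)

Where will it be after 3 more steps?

Differencing gives (-4, +5), (-3, +0), (-2, +4), (-4, +5), (-3, +0), (-2, +4), (-4, +5), (-3, +0). This is the pattern (-4, +5), (-3, +0), (-2, +4) repeated.
step 9: apply (-2, +4) → (-30, 37)
step 10: apply (-4, +5) → (-34, 42)
step 11: apply (-3, +0) → (-37, 42)

(-37, 42)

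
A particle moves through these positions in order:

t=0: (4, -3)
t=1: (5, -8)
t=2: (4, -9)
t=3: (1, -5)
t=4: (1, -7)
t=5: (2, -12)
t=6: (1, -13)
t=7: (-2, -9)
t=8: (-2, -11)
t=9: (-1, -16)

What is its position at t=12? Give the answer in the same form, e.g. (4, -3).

(-5, -15)

Step-to-step displacements: (+1, -5), (-1, -1), (-3, +4), (+0, -2), (+1, -5), (-1, -1), (-3, +4), (+0, -2), (+1, -5) — a repeating cycle of length 4.
step 10: apply (-1, -1) → (-2, -17)
step 11: apply (-3, +4) → (-5, -13)
step 12: apply (+0, -2) → (-5, -15)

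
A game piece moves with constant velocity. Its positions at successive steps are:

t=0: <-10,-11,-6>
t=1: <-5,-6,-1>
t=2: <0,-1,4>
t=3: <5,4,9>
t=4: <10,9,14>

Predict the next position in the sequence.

<15,14,19>

The position changes by <+5,+5,+5> every step.
step 5: <10,9,14> + <+5,+5,+5> → <15,14,19>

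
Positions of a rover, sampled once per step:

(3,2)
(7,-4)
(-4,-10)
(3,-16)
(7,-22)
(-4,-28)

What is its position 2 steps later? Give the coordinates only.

(7,-40)

First: cycles through 3, 7, -4 every 3 steps. Step 7 lands at position 1 of the cycle → 7.
Second: linear, -6 per step → -40 at step 7.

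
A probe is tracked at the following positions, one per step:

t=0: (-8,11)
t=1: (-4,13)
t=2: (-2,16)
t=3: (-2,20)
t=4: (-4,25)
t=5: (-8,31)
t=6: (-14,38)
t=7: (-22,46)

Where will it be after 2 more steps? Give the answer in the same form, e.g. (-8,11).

(-44,65)

Successive displacements: (+4,+2), (+2,+3), (+0,+4), (-2,+5), (-4,+6), (-6,+7), (-8,+8) — each changes by (-2,+1).
step 8: (-22,46) + (-10,+9) → (-32,55)
step 9: (-32,55) + (-12,+10) → (-44,65)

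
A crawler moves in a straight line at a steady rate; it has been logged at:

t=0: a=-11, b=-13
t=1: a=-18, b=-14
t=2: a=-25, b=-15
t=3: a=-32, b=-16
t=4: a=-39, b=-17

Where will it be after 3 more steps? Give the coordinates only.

Constant displacement of (-7, -1) per step.
step 5: a=-39, b=-17 + (-7, -1) → a=-46, b=-18
step 6: a=-46, b=-18 + (-7, -1) → a=-53, b=-19
step 7: a=-53, b=-19 + (-7, -1) → a=-60, b=-20

a=-60, b=-20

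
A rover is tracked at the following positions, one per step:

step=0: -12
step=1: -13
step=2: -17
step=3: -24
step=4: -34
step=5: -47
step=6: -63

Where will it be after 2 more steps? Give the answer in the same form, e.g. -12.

Taking differences between consecutive positions: -1, -4, -7, -10, -13, -16. These grow by -3 each step.
step 7: -63 − 19 → -82
step 8: -82 − 22 → -104

-104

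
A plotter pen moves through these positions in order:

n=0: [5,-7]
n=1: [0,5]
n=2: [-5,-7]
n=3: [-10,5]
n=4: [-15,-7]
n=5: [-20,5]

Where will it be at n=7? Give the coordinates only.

[-30,5]

The first coordinate changes by -5 each step, so at step 7 it is 5 + 7·(-5) = -30.
The second coordinate repeats the cycle [-7, 5] with period 2; step 7 mod 2 = 1, giving 5.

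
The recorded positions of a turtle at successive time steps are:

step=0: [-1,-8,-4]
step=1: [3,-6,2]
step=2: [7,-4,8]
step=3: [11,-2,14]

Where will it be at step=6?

Constant displacement of [+4,+2,+6] per step.
step 4: [11,-2,14] + [+4,+2,+6] → [15,0,20]
step 5: [15,0,20] + [+4,+2,+6] → [19,2,26]
step 6: [19,2,26] + [+4,+2,+6] → [23,4,32]

[23,4,32]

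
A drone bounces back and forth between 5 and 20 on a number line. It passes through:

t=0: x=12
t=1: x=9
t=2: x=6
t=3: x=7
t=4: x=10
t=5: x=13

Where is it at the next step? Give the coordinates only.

x=16

The value travels 3 per step and bounces off the walls at 5 and 20.
  step 6: 13 → 16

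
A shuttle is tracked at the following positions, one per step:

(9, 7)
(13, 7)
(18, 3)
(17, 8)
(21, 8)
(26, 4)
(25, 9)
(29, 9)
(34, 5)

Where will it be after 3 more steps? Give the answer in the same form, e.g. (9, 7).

Step-to-step displacements: (+4, +0), (+5, -4), (-1, +5), (+4, +0), (+5, -4), (-1, +5), (+4, +0), (+5, -4) — a repeating cycle of length 3.
step 9: apply (-1, +5) → (33, 10)
step 10: apply (+4, +0) → (37, 10)
step 11: apply (+5, -4) → (42, 6)

(42, 6)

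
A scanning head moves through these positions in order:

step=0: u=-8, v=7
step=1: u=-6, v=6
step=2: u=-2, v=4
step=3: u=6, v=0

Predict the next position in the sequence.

Consecutive displacements (+2,-1), (+4,-2), (+8,-4) scale by a factor of 2 each step.
step 4: u=6, v=0 + (+16,-8) → u=22, v=-8

u=22, v=-8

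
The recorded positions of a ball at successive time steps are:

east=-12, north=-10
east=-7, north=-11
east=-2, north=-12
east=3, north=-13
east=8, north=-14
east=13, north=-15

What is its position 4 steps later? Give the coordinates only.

Each step adds (+5, -1) to the position.
step 6: east=13, north=-15 + (+5, -1) → east=18, north=-16
step 7: east=18, north=-16 + (+5, -1) → east=23, north=-17
step 8: east=23, north=-17 + (+5, -1) → east=28, north=-18
step 9: east=28, north=-18 + (+5, -1) → east=33, north=-19

east=33, north=-19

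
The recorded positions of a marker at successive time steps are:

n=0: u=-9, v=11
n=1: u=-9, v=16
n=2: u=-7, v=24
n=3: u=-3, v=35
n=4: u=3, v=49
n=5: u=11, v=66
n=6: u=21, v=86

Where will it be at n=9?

First differences are (+0,+5), (+2,+8), (+4,+11), (+6,+14), (+8,+17), (+10,+20); their common second difference is (+2,+3) (constant acceleration).
step 7: u=21, v=86 + (+12,+23) → u=33, v=109
step 8: u=33, v=109 + (+14,+26) → u=47, v=135
step 9: u=47, v=135 + (+16,+29) → u=63, v=164

u=63, v=164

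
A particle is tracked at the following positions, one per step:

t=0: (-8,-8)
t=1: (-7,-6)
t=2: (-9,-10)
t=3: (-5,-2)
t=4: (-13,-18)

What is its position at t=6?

The jumps are (+1,+2), (-2,-4), (+4,+8), (-8,-16) — a geometric progression with ratio -2.
step 5: (-13,-18) + (+16,+32) → (3,14)
step 6: (3,14) + (-32,-64) → (-29,-50)

(-29,-50)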